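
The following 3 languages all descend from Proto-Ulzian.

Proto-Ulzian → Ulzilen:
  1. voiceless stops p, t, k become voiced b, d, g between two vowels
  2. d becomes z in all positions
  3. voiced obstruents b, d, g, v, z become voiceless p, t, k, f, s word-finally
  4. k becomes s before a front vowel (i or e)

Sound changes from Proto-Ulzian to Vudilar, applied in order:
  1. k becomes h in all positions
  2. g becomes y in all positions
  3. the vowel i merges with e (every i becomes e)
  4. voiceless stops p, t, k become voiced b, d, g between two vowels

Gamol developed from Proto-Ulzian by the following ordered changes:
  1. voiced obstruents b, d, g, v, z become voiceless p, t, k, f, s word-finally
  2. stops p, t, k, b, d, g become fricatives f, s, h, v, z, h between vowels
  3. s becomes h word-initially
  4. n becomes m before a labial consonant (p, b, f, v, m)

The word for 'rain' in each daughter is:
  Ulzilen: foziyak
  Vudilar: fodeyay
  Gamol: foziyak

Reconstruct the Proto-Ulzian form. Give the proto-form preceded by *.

Position 4: Ulzilen has i, Vudilar has e, Gamol has i. Ulzilen preserves i here (none of its changes turn any other segment into i), so the proto-segment is *i.
Position 3: Ulzilen has z, Vudilar has d, Gamol has z. Taking the neighbouring segments as reconstructed: Ulzilen z could go back to *t or *d or *z; Vudilar d could go back to *t or *d; Gamol z could go back to *d or *z — the one source consistent with every daughter is *d.
This points to *fodiyag. Verify forward in each daughter:
Ulzilen: *fodiyag
  fodiyag (rule 1 does not apply)
  fodiyag → foziyag   [unconditioned shift]
  foziyag → foziyak   [final devoicing]
  foziyak (rule 4 does not apply)
  giving Ulzilen foziyak.
Vudilar: start from *fodiyag.
  rule 1: no change — fodiyag
  rule 2 (unconditioned shift): fodiyag → fodiyay
  rule 3 (vowel merger): fodiyay → fodeyay
  rule 4: no change — fodeyay
  ⇒ Vudilar fodeyay
Gamol: *fodiyag > fodiyak > foziyak  (by final devoicing, intervocalic lenition)
No other proto-form is consistent with every reflex, so the reconstruction is *fodiyag.

*fodiyag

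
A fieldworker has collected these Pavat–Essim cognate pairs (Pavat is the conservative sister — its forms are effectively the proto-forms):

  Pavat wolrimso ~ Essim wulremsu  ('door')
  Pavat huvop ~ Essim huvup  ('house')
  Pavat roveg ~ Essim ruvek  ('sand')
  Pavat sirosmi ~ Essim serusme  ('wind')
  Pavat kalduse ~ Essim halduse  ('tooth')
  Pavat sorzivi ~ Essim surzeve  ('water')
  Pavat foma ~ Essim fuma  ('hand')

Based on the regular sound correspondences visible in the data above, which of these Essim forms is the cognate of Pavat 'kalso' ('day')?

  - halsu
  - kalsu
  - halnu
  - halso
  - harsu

halsu

kalduse ~ halduse — Pavat k corresponds to Essim h word-initially before a back vowel.
wolrimso ~ wulremsu — Pavat o corresponds to Essim u word-finally.
Applying these to Pavat 'kalso':
  kalso → halso   (k→h word-initially before a back vowel)
  halso → halsu   (o→u word-finally)
So the Essim cognate is 'halsu'.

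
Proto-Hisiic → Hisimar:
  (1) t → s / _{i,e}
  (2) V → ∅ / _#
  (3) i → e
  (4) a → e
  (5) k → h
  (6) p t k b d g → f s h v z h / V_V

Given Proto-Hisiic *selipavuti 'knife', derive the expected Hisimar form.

selefevus

Hisimar: *selipavuti
  selipavuti → selipavusi   [palatalisation]
  selipavusi → selipavus   [apocope]
  selipavus → selepavus   [vowel merger]
  selepavus → selepevus   [vowel merger]
  selepevus (rule 5 does not apply)
  selepevus → selefevus   [intervocalic lenition]
  giving Hisimar selefevus.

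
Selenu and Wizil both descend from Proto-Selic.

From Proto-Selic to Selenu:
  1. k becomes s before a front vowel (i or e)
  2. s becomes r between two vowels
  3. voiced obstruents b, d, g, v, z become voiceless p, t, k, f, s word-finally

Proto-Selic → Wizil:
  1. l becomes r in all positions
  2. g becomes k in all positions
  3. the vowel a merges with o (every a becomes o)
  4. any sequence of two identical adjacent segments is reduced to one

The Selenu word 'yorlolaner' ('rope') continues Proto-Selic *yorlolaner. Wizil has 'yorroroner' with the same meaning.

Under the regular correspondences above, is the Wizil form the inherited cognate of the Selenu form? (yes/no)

Derive the expected Wizil reflex of *yorlolaner:
Wizil: *yorlolaner
  yorlolaner → yorroraner   [unconditioned shift]
  yorroraner (rule 2 does not apply)
  yorroraner → yorroroner   [vowel merger]
  yorroroner → yororoner   [degemination]
  giving Wizil yororoner.
The regular Wizil reflex would be 'yororoner', but the attested form is 'yorroroner'. The correspondence is irregular, so they are not cognates (the Wizil form has a different source).

no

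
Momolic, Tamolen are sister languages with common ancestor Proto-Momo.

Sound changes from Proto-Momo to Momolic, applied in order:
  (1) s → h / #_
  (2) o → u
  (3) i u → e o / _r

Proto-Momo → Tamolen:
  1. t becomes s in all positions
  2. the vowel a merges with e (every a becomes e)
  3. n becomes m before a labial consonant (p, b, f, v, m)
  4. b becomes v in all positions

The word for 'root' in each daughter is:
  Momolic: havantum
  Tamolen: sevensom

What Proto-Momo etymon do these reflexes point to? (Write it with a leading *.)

*savantom

Position 6: Momolic has t, Tamolen has s. Momolic preserves t here (none of its changes turn any other segment into t), so the proto-segment is *t.
Position 7: Momolic has u, Tamolen has o. Tamolen preserves o here (none of its changes turn any other segment into o), so the proto-segment is *o.
Position 1: Momolic has h, Tamolen has s. Taking the neighbouring segments as reconstructed: Momolic h could go back to *s or *h; Tamolen s could go back to *t or *s — the one source consistent with every daughter is *s.
Verify the candidate proto-form against each daughter:
Momolic: *savantom > havantom > havantum  (by debuccalisation, vowel merger)
Tamolen: *savantom
  savantom → savansom   [unconditioned shift]
  savansom → sevensom   [vowel merger]
  sevensom (rule 3 does not apply)
  sevensom (rule 4 does not apply)
  giving Tamolen sevensom.
*savantom is the unique common source.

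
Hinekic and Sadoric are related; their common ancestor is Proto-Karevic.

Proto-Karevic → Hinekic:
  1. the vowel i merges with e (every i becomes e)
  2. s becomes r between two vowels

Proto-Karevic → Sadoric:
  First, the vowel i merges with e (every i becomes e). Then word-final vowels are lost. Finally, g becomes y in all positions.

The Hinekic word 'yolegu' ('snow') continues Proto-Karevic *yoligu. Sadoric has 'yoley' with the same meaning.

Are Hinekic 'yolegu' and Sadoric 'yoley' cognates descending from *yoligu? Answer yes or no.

Derive the expected Sadoric reflex of *yoligu:
Sadoric: *yoligu > yolegu > yoleg > yoley  (by vowel merger, apocope, unconditioned shift)
Sadoric 'yoley' matches the regular reflex exactly, so the pair is cognate.

yes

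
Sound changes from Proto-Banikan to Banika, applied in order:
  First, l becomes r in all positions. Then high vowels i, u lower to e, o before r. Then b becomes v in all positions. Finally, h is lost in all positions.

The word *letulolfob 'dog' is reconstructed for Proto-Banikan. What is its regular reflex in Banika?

Banika: start from *letulolfob.
  rule 1 (unconditioned shift): letulolfob → returorfob
  rule 2 (pre-rhotic lowering): returorfob → retororfob
  rule 3 (unconditioned shift): retororfob → retororfov
  rule 4: no change — retororfov
  ⇒ Banika retororfov

retororfov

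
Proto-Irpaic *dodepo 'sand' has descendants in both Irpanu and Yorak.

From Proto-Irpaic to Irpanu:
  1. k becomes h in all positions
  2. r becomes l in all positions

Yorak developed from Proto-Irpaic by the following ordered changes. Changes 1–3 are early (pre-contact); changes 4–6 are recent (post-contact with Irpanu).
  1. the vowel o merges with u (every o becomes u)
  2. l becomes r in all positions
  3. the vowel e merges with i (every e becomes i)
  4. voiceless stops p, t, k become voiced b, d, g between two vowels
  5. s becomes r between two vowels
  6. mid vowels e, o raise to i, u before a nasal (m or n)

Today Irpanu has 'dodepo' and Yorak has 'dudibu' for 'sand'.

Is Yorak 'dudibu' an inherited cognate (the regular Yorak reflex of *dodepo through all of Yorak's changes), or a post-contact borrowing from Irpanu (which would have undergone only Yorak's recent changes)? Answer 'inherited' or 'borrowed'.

If inherited, *dodepo would pass through all of Yorak's changes:
Yorak: start from *dodepo.
  rule 1 (vowel merger): dodepo → dudepu
  rule 2: no change — dudepu
  rule 3 (vowel merger): dudepu → dudipu
  rule 4 (intervocalic voicing): dudipu → dudibu
  rule 5: no change — dudibu
  rule 6: no change — dudibu
  ⇒ Yorak dudibu
If borrowed from Irpanu 'dodepo' after the early changes, it would undergo only the recent ones:
  rule 4 (intervocalic voicing): dodepo → dodebo
  rule 5 (rhotacism): no change (dodebo)
  rule 6 (pre-nasal raising): no change (dodebo)
  ⇒ as a loan: dodebo
Yorak 'dudibu' matches the inherited outcome exactly, so it is an inherited cognate, not a loan.

inherited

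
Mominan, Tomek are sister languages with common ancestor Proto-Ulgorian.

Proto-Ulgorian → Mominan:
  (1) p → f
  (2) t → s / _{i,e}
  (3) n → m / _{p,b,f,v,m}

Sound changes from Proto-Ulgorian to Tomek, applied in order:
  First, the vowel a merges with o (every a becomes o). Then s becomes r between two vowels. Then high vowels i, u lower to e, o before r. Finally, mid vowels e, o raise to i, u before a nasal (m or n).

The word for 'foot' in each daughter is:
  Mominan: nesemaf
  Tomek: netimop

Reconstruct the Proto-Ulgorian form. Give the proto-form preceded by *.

*netemap

Position 6: Mominan has a, Tomek has o. Mominan preserves a here (none of its changes turn any other segment into a), so the proto-segment is *a.
Position 4: Mominan has e, Tomek has i. Mominan preserves e here (none of its changes turn any other segment into e), so the proto-segment is *e.
Continuing position by position gives *netemap; check it forward:
Mominan: *netemap
  netemap → netemaf   [unconditioned shift]
  netemaf → nesemaf   [palatalisation]
  nesemaf (rule 3 does not apply)
  giving Mominan nesemaf.
Tomek: *netemap
  netemap → netemop   [vowel merger]
  netemop (rule 2 does not apply)
  netemop (rule 3 does not apply)
  netemop → netimop   [pre-nasal raising]
  giving Tomek netimop.
*netemap is the unique common source.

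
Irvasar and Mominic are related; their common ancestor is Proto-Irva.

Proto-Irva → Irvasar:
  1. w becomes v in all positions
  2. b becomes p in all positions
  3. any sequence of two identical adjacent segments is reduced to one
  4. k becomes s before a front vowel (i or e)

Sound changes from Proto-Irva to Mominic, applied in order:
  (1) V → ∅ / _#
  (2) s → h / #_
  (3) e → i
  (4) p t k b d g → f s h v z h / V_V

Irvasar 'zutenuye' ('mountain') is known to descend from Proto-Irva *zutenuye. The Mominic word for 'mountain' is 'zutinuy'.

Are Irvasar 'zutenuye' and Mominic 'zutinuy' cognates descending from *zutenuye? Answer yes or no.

no

Derive the expected Mominic reflex of *zutenuye:
Mominic: start from *zutenuye.
  rule 1 (apocope): zutenuye → zutenuy
  rule 2: no change — zutenuy
  rule 3 (vowel merger): zutenuy → zutinuy
  rule 4 (intervocalic lenition): zutinuy → zusinuy
  ⇒ Mominic zusinuy
The regular Mominic reflex would be 'zusinuy', but the attested form is 'zutinuy'. The correspondence is irregular, so they are not cognates (the Mominic form has a different source).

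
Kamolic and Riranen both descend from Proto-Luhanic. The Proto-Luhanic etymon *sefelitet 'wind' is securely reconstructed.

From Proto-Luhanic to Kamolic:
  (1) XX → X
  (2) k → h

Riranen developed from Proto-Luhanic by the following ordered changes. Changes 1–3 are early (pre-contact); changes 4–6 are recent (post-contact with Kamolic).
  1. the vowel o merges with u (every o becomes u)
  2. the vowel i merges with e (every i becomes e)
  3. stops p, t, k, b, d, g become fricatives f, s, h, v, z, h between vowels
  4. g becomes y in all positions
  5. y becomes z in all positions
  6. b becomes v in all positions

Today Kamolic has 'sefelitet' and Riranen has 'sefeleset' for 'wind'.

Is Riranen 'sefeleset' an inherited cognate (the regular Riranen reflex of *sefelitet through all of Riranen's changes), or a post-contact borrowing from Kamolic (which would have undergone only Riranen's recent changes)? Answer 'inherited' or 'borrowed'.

inherited

If inherited, *sefelitet would pass through all of Riranen's changes:
Riranen: start from *sefelitet.
  rule 1: no change — sefelitet
  rule 2 (vowel merger): sefelitet → sefeletet
  rule 3 (intervocalic lenition): sefeletet → sefeleset
  rule 4: no change — sefeleset
  rule 5: no change — sefeleset
  rule 6: no change — sefeleset
  ⇒ Riranen sefeleset
If borrowed from Kamolic 'sefelitet' after the early changes, it would undergo only the recent ones:
  rule 4 (unconditioned shift): no change (sefelitet)
  rule 5 (unconditioned shift): no change (sefelitet)
  rule 6 (unconditioned shift): no change (sefelitet)
  ⇒ as a loan: sefelitet
Riranen 'sefeleset' matches the inherited outcome exactly, so it is an inherited cognate, not a loan.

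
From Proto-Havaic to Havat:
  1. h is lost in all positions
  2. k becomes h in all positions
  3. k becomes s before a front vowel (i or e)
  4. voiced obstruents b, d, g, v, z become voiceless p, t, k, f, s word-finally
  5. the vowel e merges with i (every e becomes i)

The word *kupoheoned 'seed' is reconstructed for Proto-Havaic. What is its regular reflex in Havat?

hupoionit

Havat: start from *kupoheoned.
  rule 1 (h-loss): kupoheoned → kupoeoned
  rule 2 (unconditioned shift): kupoeoned → hupoeoned
  rule 3: no change — hupoeoned
  rule 4 (final devoicing): hupoeoned → hupoeonet
  rule 5 (vowel merger): hupoeonet → hupoionit
  ⇒ Havat hupoionit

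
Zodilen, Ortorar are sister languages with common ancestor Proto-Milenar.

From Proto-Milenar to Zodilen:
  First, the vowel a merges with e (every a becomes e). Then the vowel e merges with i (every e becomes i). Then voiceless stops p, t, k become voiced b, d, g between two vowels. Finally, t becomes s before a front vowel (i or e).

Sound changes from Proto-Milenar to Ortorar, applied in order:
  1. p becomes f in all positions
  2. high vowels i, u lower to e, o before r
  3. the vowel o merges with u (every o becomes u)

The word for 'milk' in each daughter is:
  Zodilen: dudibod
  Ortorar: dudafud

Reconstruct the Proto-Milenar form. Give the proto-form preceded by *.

*dudapod

Position 6: Zodilen has o, Ortorar has u. Zodilen preserves o here (none of its changes turn any other segment into o), so the proto-segment is *o.
Position 5: Zodilen has b, Ortorar has f. Taking the neighbouring segments as reconstructed: Zodilen b could go back to *p or *b; Ortorar f could go back to *p or *f — the one source consistent with every daughter is *p.
Continuing position by position gives *dudapod; check it forward:
Zodilen: start from *dudapod.
  rule 1 (vowel merger): dudapod → dudepod
  rule 2 (vowel merger): dudepod → dudipod
  rule 3 (intervocalic voicing): dudipod → dudibod
  rule 4: no change — dudibod
  ⇒ Zodilen dudibod
Ortorar: start from *dudapod.
  rule 1 (unconditioned shift): dudapod → dudafod
  rule 2: no change — dudafod
  rule 3 (vowel merger): dudafod → dudafud
  ⇒ Ortorar dudafud
Only *dudapod yields all of Zodilen dudibod, Ortorar dudafud.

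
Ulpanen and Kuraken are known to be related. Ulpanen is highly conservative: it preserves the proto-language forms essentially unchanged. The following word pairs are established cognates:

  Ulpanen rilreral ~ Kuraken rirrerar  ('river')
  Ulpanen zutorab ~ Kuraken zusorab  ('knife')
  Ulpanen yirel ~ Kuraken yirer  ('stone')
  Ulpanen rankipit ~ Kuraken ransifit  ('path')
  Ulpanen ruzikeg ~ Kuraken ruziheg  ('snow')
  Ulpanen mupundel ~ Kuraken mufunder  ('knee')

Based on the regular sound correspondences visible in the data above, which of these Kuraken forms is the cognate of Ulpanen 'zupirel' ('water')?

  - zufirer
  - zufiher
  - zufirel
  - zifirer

zufirer

rankipit ~ ransifit — Ulpanen p corresponds to Kuraken f between vowels (before a front vowel).
rilreral ~ rirrerar, yirel ~ yirer — Ulpanen l corresponds to Kuraken r word-finally.
Applying these to Ulpanen 'zupirel':
  zupirel → zufirel   (p→f between vowels (before a front vowel))
  zufirel → zufirer   (l→r word-finally)
So the Kuraken cognate is 'zufirer'.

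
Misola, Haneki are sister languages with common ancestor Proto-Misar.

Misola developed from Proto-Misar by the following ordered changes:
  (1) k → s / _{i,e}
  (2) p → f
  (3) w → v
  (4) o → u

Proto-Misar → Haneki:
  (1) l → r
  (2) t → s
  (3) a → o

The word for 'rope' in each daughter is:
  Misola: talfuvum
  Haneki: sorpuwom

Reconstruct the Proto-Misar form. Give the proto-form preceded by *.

Position 2: Misola has a, Haneki has o. Misola preserves a here (none of its changes turn any other segment into a), so the proto-segment is *a.
Position 4: Misola has f, Haneki has p. Haneki preserves p here (none of its changes turn any other segment into p), so the proto-segment is *p.
This points to *talpuwom. Verify forward in each daughter:
Misola: start from *talpuwom.
  rule 1: no change — talpuwom
  rule 2 (unconditioned shift): talpuwom → talfuwom
  rule 3 (unconditioned shift): talfuwom → talfuvom
  rule 4 (vowel merger): talfuvom → talfuvum
  ⇒ Misola talfuvum
Haneki: *talpuwom > tarpuwom > sarpuwom > sorpuwom  (by unconditioned shift, unconditioned shift, vowel merger)
Only *talpuwom yields all of Misola talfuvum, Haneki sorpuwom.

*talpuwom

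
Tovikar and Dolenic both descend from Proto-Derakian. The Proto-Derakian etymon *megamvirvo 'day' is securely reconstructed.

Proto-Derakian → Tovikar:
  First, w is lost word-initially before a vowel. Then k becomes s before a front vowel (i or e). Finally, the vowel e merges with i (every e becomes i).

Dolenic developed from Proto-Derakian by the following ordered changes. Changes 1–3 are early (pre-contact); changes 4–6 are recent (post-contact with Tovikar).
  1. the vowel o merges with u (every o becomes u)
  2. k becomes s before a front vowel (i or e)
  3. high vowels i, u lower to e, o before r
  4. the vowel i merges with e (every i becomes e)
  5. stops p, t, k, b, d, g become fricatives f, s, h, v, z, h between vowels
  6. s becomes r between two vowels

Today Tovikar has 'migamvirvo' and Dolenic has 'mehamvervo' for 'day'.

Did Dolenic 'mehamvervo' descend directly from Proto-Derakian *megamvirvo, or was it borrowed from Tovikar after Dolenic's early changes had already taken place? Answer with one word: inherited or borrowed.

borrowed

If inherited, *megamvirvo would pass through all of Dolenic's changes:
Dolenic: start from *megamvirvo.
  rule 1 (vowel merger): megamvirvo → megamvirvu
  rule 2: no change — megamvirvu
  rule 3 (pre-rhotic lowering): megamvirvu → megamvervu
  rule 4: no change — megamvervu
  rule 5 (intervocalic lenition): megamvervu → mehamvervu
  rule 6: no change — mehamvervu
  ⇒ Dolenic mehamvervu
If borrowed from Tovikar 'migamvirvo' after the early changes, it would undergo only the recent ones:
  rule 4 (vowel merger): migamvirvo → megamvervo
  rule 5 (intervocalic lenition): megamvervo → mehamvervo
  rule 6 (rhotacism): no change (mehamvervo)
  ⇒ as a loan: mehamvervo
Dolenic 'mehamvervo' matches the loan outcome 'mehamvervo', not the inherited 'mehamvervu' — it skipped the early Dolenic changes, so it was borrowed from Tovikar.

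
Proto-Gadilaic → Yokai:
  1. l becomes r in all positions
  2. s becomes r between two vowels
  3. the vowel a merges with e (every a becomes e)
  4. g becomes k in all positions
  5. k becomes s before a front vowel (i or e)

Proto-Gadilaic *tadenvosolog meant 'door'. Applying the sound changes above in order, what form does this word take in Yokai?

Yokai: *tadenvosolog > tadenvosorog > tadenvororog > tedenvororog > tedenvororok  (by unconditioned shift, rhotacism, vowel merger, unconditioned shift)

tedenvororok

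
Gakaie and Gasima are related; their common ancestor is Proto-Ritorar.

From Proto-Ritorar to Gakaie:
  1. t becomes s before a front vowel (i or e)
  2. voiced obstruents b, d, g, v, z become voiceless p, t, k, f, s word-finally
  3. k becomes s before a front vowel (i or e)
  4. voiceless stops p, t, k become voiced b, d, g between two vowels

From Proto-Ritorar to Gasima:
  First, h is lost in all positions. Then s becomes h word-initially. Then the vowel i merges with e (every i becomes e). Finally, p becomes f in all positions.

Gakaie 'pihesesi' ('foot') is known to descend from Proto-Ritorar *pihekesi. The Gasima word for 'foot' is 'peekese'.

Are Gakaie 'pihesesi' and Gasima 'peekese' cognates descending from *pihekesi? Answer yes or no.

no

Derive the expected Gasima reflex of *pihekesi:
Gasima: start from *pihekesi.
  rule 1 (h-loss): pihekesi → piekesi
  rule 2: no change — piekesi
  rule 3 (vowel merger): piekesi → peekese
  rule 4 (unconditioned shift): peekese → feekese
  ⇒ Gasima feekese
The regular Gasima reflex would be 'feekese', but the attested form is 'peekese'. The correspondence is irregular, so they are not cognates (the Gasima form has a different source).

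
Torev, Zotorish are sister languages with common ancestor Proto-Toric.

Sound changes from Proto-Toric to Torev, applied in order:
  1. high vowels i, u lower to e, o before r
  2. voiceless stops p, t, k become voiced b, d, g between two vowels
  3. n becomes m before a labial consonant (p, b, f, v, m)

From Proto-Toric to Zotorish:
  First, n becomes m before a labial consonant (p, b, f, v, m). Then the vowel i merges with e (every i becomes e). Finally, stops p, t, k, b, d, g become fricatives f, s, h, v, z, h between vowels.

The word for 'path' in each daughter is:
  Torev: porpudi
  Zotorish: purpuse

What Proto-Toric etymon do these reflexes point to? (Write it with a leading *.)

Position 6: Torev has d, Zotorish has s. Taking the neighbouring segments as reconstructed: Torev d could go back to *t or *d; Zotorish s could go back to *t or *s — the one source consistent with every daughter is *t.
Position 2: Torev has o, Zotorish has u. Zotorish preserves u here (none of its changes turn any other segment into u), so the proto-segment is *u.
Position 7: Torev has i, Zotorish has e. Torev preserves i here (none of its changes turn any other segment into i), so the proto-segment is *i.
The remaining positions agree across the daughters. Check the candidate against every language:
Torev: *purputi
  purputi → porputi   [pre-rhotic lowering]
  porputi → porpudi   [intervocalic voicing]
  porpudi (rule 3 does not apply)
  giving Torev porpudi.
Zotorish: *purputi
  purputi (rule 1 does not apply)
  purputi → purpute   [vowel merger]
  purpute → purpuse   [intervocalic lenition]
  giving Zotorish purpuse.
Only *purputi yields all of Torev porpudi, Zotorish purpuse.

*purputi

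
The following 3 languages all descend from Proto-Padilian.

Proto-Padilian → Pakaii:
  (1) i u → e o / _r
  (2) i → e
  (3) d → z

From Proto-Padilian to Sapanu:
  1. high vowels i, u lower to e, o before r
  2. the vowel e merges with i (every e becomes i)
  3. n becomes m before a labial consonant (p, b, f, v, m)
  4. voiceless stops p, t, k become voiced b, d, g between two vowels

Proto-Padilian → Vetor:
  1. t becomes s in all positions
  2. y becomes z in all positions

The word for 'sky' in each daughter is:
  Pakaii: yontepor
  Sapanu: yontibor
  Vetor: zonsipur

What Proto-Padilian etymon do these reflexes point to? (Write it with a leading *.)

*yontipur

Position 5: Pakaii has e, Sapanu has i, Vetor has i. Vetor preserves i here (none of its changes turn any other segment into i), so the proto-segment is *i.
Position 4: Pakaii has t, Sapanu has t, Vetor has s. Pakaii preserves t here (none of its changes turn any other segment into t), so the proto-segment is *t.
Verify the candidate proto-form against each daughter:
Pakaii: *yontipur > yontipor > yontepor  (by pre-rhotic lowering, vowel merger)
Sapanu: start from *yontipur.
  rule 1 (pre-rhotic lowering): yontipur → yontipor
  rule 2: no change — yontipor
  rule 3: no change — yontipor
  rule 4 (intervocalic voicing): yontipor → yontibor
  ⇒ Sapanu yontibor
Vetor: *yontipur > yonsipur > zonsipur  (by unconditioned shift, unconditioned shift)
*yontipur is the unique common source.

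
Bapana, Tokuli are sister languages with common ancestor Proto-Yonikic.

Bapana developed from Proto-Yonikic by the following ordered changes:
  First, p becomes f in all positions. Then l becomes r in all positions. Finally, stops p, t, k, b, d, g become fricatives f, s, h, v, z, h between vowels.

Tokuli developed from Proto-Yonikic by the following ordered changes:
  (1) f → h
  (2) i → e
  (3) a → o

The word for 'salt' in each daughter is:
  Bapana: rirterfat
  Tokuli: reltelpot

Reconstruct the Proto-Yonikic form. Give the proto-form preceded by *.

Position 3: Bapana has r, Tokuli has l. Tokuli preserves l here (none of its changes turn any other segment into l), so the proto-segment is *l.
Position 2: Bapana has i, Tokuli has e. Bapana preserves i here (none of its changes turn any other segment into i), so the proto-segment is *i.
Continuing position by position gives *riltelpat; check it forward:
Bapana: *riltelpat > riltelfat > rirterfat  (by unconditioned shift, unconditioned shift)
Tokuli: *riltelpat > reltelpat > reltelpot  (by vowel merger, vowel merger)
*riltelpat is the unique common source.

*riltelpat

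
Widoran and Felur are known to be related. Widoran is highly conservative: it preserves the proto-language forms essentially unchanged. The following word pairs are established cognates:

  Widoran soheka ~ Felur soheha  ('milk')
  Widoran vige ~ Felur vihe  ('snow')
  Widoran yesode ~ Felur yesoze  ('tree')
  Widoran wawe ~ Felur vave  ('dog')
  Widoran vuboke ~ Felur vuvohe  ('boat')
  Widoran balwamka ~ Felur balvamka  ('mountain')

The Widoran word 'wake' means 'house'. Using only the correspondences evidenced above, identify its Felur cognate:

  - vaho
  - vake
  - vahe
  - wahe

wawe ~ vave — Widoran w corresponds to Felur v word-initially before a back vowel.
vuboke ~ vuvohe — Widoran k corresponds to Felur h between vowels (before a front vowel).
Applying these to Widoran 'wake':
  wake → vake   (w→v word-initially before a back vowel)
  vake → vahe   (k→h between vowels (before a front vowel))
So the Felur cognate is 'vahe'.

vahe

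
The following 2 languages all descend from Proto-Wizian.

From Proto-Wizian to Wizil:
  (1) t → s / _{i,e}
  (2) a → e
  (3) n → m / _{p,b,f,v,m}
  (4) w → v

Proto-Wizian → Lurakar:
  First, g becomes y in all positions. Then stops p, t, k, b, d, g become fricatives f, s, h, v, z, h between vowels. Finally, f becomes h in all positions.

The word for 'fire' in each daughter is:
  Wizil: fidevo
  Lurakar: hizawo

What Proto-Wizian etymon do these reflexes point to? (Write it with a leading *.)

*fidawo

Position 3: Wizil has d, Lurakar has z. Wizil preserves d here (none of its changes turn any other segment into d), so the proto-segment is *d.
Position 4: Wizil has e, Lurakar has a. Lurakar preserves a here (none of its changes turn any other segment into a), so the proto-segment is *a.
Verify the candidate proto-form against each daughter:
Wizil: *fidawo > fidewo > fidevo  (by vowel merger, unconditioned shift)
Lurakar: *fidawo > fizawo > hizawo  (by intervocalic lenition, unconditioned shift)
*fidawo is the unique common source.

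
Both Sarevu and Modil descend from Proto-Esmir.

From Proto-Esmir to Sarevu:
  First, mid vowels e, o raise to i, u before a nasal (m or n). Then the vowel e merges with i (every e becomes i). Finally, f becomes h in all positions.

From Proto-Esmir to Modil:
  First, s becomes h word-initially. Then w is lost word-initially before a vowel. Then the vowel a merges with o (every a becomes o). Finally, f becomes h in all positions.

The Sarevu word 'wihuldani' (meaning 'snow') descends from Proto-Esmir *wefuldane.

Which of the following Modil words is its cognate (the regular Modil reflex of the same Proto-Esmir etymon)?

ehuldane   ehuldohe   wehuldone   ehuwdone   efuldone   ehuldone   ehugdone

ehuldone

Modil: start from *wefuldane.
  rule 1: no change — wefuldane
  rule 2 (glide loss): wefuldane → efuldane
  rule 3 (vowel merger): efuldane → efuldone
  rule 4 (unconditioned shift): efuldone → ehuldone
  ⇒ Modil ehuldone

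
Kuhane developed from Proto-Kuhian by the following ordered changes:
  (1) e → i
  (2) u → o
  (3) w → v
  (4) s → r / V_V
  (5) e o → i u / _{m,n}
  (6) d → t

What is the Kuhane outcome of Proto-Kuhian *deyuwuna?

tiyovuna

Kuhane: *deyuwuna
  deyuwuna → diyuwuna   [vowel merger]
  diyuwuna → diyowona   [vowel merger]
  diyowona → diyovona   [unconditioned shift]
  diyovona (rule 4 does not apply)
  diyovona → diyovuna   [pre-nasal raising]
  diyovuna → tiyovuna   [unconditioned shift]
  giving Kuhane tiyovuna.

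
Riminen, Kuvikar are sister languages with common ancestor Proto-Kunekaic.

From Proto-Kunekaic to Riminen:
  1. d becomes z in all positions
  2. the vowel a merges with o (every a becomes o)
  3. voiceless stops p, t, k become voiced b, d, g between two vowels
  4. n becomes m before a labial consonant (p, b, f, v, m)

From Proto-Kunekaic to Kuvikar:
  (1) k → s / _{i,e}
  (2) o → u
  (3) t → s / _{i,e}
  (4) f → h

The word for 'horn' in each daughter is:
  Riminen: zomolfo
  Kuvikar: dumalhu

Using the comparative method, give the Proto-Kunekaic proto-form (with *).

Position 4: Riminen has o, Kuvikar has a. Kuvikar preserves a here (none of its changes turn any other segment into a), so the proto-segment is *a.
Position 7: Riminen has o, Kuvikar has u. Taking the neighbouring segments as reconstructed: Riminen o could go back to *a or *o; Kuvikar u could go back to *o or *u — the one source consistent with every daughter is *o.
Position 2: Riminen has o, Kuvikar has u. Taking the neighbouring segments as reconstructed: Riminen o could go back to *a or *o; Kuvikar u could go back to *o or *u — the one source consistent with every daughter is *o.
Continuing position by position gives *domalfo; check it forward:
Riminen: start from *domalfo.
  rule 1 (unconditioned shift): domalfo → zomalfo
  rule 2 (vowel merger): zomalfo → zomolfo
  rule 3: no change — zomolfo
  rule 4: no change — zomolfo
  ⇒ Riminen zomolfo
Kuvikar: *domalfo > dumalfu > dumalhu  (by vowel merger, unconditioned shift)
Only *domalfo yields all of Riminen zomolfo, Kuvikar dumalhu.

*domalfo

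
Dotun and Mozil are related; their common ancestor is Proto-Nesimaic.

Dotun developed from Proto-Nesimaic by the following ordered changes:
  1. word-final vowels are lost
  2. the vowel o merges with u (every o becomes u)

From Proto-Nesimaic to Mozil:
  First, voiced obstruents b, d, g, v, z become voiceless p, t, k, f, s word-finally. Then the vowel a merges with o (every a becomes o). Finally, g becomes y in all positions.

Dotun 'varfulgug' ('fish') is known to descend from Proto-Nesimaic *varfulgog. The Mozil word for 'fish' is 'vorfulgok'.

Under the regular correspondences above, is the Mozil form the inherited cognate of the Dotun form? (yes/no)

Derive the expected Mozil reflex of *varfulgog:
Mozil: *varfulgog > varfulgok > vorfulgok > vorfulyok  (by final devoicing, vowel merger, unconditioned shift)
The regular Mozil reflex would be 'vorfulyok', but the attested form is 'vorfulgok'. The correspondence is irregular, so they are not cognates (the Mozil form has a different source).

no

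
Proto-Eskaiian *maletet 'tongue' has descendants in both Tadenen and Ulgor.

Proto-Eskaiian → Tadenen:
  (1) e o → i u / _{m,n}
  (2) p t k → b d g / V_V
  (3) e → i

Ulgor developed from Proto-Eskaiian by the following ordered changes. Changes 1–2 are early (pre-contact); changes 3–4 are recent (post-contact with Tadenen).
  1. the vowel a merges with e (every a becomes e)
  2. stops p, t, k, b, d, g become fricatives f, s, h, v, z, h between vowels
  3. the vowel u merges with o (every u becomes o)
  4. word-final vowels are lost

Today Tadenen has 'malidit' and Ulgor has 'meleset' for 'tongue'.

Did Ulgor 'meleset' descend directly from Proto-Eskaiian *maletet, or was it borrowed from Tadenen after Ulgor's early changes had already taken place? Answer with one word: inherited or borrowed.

If inherited, *maletet would pass through all of Ulgor's changes:
Ulgor: *maletet
  maletet → meletet   [vowel merger]
  meletet → meleset   [intervocalic lenition]
  meleset (rule 3 does not apply)
  meleset (rule 4 does not apply)
  giving Ulgor meleset.
If borrowed from Tadenen 'malidit' after the early changes, it would undergo only the recent ones:
  rule 3 (vowel merger): no change (malidit)
  rule 4 (apocope): no change (malidit)
  ⇒ as a loan: malidit
Ulgor 'meleset' matches the inherited outcome exactly, so it is an inherited cognate, not a loan.

inherited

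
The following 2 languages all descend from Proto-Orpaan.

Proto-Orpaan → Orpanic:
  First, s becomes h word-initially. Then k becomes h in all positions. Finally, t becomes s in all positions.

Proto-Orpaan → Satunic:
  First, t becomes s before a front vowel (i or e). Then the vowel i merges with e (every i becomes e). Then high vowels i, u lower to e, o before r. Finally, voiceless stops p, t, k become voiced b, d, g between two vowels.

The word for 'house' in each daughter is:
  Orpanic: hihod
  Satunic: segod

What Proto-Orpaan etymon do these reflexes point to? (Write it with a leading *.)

Position 3: Orpanic has h, Satunic has g. Taking the neighbouring segments as reconstructed: Orpanic h could go back to *k or *h; Satunic g could go back to *k or *g — the one source consistent with every daughter is *k.
Position 2: Orpanic has i, Satunic has e. Orpanic preserves i here (none of its changes turn any other segment into i), so the proto-segment is *i.
Position 1: Orpanic has h, Satunic has s. Taking the neighbouring segments as reconstructed: Orpanic h could go back to *k or *s or *h; Satunic s could go back to *t or *s — the one source consistent with every daughter is *s.
The remaining positions agree across the daughters. Check the candidate against every language:
Orpanic: *sikod
  sikod → hikod   [debuccalisation]
  hikod → hihod   [unconditioned shift]
  hihod (rule 3 does not apply)
  giving Orpanic hihod.
Satunic: *sikod > sekod > segod  (by vowel merger, intervocalic voicing)
Only *sikod yields all of Orpanic hihod, Satunic segod.

*sikod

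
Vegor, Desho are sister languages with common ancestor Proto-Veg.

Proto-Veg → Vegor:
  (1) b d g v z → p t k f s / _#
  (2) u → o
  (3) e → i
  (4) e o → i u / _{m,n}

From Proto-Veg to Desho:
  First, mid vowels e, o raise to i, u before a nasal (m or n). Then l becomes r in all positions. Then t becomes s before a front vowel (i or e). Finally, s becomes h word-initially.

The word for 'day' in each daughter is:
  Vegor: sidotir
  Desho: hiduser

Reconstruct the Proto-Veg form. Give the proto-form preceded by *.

Position 6: Vegor has i, Desho has e. Desho preserves e here (none of its changes turn any other segment into e), so the proto-segment is *e.
Position 1: Vegor has s, Desho has h. Taking the neighbouring segments as reconstructed: Vegor s can only go back to *s; Desho h could go back to *t or *s or *h — the one source consistent with every daughter is *s.
Verify the candidate proto-form against each daughter:
Vegor: start from *siduter.
  rule 1: no change — siduter
  rule 2 (vowel merger): siduter → sidoter
  rule 3 (vowel merger): sidoter → sidotir
  rule 4: no change — sidotir
  ⇒ Vegor sidotir
Desho: *siduter
  siduter (rule 1 does not apply)
  siduter (rule 2 does not apply)
  siduter → siduser   [palatalisation]
  siduser → hiduser   [debuccalisation]
  giving Desho hiduser.
Only *siduter yields all of Vegor sidotir, Desho hiduser.

*siduter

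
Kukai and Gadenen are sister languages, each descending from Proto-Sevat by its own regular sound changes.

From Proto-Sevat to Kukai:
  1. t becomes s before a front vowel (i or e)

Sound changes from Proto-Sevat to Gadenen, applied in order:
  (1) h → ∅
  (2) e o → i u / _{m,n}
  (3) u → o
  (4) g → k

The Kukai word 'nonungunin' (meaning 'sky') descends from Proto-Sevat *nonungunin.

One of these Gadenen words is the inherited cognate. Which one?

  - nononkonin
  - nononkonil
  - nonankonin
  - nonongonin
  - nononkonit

nononkonin

Gadenen: *nonungunin
  nonungunin (rule 1 does not apply)
  nonungunin → nunungunin   [pre-nasal raising]
  nunungunin → nonongonin   [vowel merger]
  nonongonin → nononkonin   [unconditioned shift]
  giving Gadenen nononkonin.
Among the options, 'nononkonin' alone shows every Gadenen change applied in order.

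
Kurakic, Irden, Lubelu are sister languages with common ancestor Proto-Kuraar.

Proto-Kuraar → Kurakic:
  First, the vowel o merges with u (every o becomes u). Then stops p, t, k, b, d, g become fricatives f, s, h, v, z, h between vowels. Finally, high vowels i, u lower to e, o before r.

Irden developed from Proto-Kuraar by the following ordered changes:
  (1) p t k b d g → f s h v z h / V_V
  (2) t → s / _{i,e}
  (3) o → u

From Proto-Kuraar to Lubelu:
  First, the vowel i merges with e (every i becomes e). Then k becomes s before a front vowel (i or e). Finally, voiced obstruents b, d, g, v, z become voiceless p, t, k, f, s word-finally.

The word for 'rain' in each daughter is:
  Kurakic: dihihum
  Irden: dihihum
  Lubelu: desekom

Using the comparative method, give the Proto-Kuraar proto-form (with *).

*dikikom

Position 2: Kurakic has i, Irden has i, Lubelu has e. Kurakic preserves i here (none of its changes turn any other segment into i), so the proto-segment is *i.
Position 5: Kurakic has h, Irden has h, Lubelu has k. Taking the neighbouring segments as reconstructed: Kurakic h could go back to *k or *g or *h; Irden h could go back to *k or *g or *h; Lubelu k can only go back to *k — the one source consistent with every daughter is *k.
Position 6: Kurakic has u, Irden has u, Lubelu has o. Lubelu preserves o here (none of its changes turn any other segment into o), so the proto-segment is *o.
Continuing position by position gives *dikikom; check it forward:
Kurakic: *dikikom > dikikum > dihihum  (by vowel merger, intervocalic lenition)
Irden: *dikikom
  dikikom → dihihom   [intervocalic lenition]
  dihihom (rule 2 does not apply)
  dihihom → dihihum   [vowel merger]
  giving Irden dihihum.
Lubelu: start from *dikikom.
  rule 1 (vowel merger): dikikom → dekekom
  rule 2 (palatalisation): dekekom → desekom
  rule 3: no change — desekom
  ⇒ Lubelu desekom
No other proto-form is consistent with every reflex, so the reconstruction is *dikikom.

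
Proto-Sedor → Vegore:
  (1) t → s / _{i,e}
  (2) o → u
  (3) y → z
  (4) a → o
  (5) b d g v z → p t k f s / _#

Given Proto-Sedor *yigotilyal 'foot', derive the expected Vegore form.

zigusilzol

Vegore: *yigotilyal
  yigotilyal → yigosilyal   [palatalisation]
  yigosilyal → yigusilyal   [vowel merger]
  yigusilyal → zigusilzal   [unconditioned shift]
  zigusilzal → zigusilzol   [vowel merger]
  zigusilzol (rule 5 does not apply)
  giving Vegore zigusilzol.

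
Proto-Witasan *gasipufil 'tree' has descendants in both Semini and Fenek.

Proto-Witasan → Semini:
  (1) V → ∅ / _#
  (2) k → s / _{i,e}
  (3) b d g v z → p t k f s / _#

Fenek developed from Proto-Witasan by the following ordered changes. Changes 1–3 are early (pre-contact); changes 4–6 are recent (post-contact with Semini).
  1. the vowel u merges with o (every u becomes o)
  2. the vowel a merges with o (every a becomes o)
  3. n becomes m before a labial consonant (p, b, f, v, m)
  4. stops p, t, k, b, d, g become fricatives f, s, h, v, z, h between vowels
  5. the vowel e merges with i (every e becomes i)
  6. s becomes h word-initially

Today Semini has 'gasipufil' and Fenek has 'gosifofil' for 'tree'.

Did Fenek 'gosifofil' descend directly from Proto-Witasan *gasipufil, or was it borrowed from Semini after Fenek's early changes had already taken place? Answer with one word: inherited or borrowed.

inherited

If inherited, *gasipufil would pass through all of Fenek's changes:
Fenek: start from *gasipufil.
  rule 1 (vowel merger): gasipufil → gasipofil
  rule 2 (vowel merger): gasipofil → gosipofil
  rule 3: no change — gosipofil
  rule 4 (intervocalic lenition): gosipofil → gosifofil
  rule 5: no change — gosifofil
  rule 6: no change — gosifofil
  ⇒ Fenek gosifofil
If borrowed from Semini 'gasipufil' after the early changes, it would undergo only the recent ones:
  rule 4 (intervocalic lenition): gasipufil → gasifufil
  rule 5 (vowel merger): no change (gasifufil)
  rule 6 (debuccalisation): no change (gasifufil)
  ⇒ as a loan: gasifufil
Fenek 'gosifofil' matches the inherited outcome exactly, so it is an inherited cognate, not a loan.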